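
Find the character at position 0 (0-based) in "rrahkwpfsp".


Input string: 'rrahkwpfsp'
Operation: get character at index 0
Index mapping: s[0]='r'
Result: 'r'


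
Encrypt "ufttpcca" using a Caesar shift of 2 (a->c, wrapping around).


Input: 'ufttpcca', shift = 2
Operation: for each letter, (position + 2) mod 26
Mapping: 'u'(20+2=22)->'w', 'f'(5+2=7)->'h', 't'(19+2=21)->'v', 't'(19+2=21)->'v', 'p'(15+2=17)->'r', 'c'(2+2=4)->'e', 'c'(2+2=4)->'e', 'a'(0+2=2)->'c'
Result: whvvreec


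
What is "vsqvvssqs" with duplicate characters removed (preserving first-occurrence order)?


Input: 'vsqvvssqs'
Operation: keep first occurrence of each character
Scan: s[0]='v' new -> keep; s[1]='s' new -> keep; s[2]='q' new -> keep; s[3]='v' seen -> skip; s[4]='v' seen -> skip; s[5]='s' seen -> skip; s[6]='s' seen -> skip; s[7]='q' seen -> skip; s[8]='s' seen -> skip
Result: vsq


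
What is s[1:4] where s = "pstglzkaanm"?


Input string: 'pstglzkaanm'
Operation: slice [1:4]
Extract characters: s[1]='s', s[2]='t', s[3]='g'
Result: stg


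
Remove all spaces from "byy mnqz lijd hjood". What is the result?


Input string: 'byy mnqz lijd hjood'
Operation: remove all spaces
Words: 'byy', 'mnqz', 'lijd', 'hjood'
Join without spaces: byymnqzlijdhjood


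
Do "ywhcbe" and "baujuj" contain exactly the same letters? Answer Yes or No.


String 1: 'ywhcbe' -> sorted: 'bcehwy'
String 2: 'baujuj' -> sorted: 'abjjuu'
Compare sorted forms: 'bcehwy' != 'abjjuu'
Anagram: No


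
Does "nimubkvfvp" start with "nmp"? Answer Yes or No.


Input string: 'nimubkvfvp'
Prefix to check: 'nmp'
First 3 characters of input: 'nim'
Match: False
Result: No


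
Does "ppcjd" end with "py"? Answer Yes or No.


Input string: 'ppcjd'
Suffix to check: 'py'
Last 2 characters of input: 'jd'
Match: False
Result: No


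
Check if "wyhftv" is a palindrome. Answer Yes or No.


Input string: 'wyhftv'
Reversed: 'vtfhyw'
Compare pairs: s[0]='w' vs s[5]='v' (mismatch), s[1]='y' vs s[4]='t' (mismatch), s[2]='h' vs s[3]='f' (mismatch)
Palindrome: No


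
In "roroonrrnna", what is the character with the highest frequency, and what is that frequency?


Input: 'roroonrrnna'
Operation: tally each character
Counts: 'a':1, 'n':3, 'o':3, 'r':4
Maximum: 'r' appears 4 times


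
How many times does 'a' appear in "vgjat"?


Input string: 'vgjat'
Target character: 'a'
Scan each position: s[3]='a'
Matches found at indices: 3
Total: 1


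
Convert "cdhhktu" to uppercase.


Input string: 'cdhhktu'
Operation: convert each letter to uppercase
Mapping: 'c'->'C', 'd'->'D', 'h'->'H', 'h'->'H', 'k'->'K', 't'->'T', 'u'->'U'
Result: CDHHKTU


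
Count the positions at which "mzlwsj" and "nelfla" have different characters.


String 1: 'mzlwsj'
String 2: 'nelfla'
Compare each position: pos 0: 'm'!='n', pos 1: 'z'!='e', pos 2: 'l'=='l', pos 3: 'w'!='f', pos 4: 's'!='l', pos 5: 'j'!='a'
Differing positions: 5
Hamming distance: 5


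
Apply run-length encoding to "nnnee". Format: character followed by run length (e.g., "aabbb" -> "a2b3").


Input: 'nnnee'
Operation: identify consecutive runs
Runs: 'nnn' -> n3, 'ee' -> e2
Encoded: n3e2


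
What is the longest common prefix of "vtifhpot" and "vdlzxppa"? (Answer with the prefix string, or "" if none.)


String 1: 'vtifhpot'
String 2: 'vdlzxppa'
Compare position by position:
pos 0: 'v' vs 'v' match
pos 1: 't' vs 'd' differ -> stop
Longest common prefix: "v" (length 1)


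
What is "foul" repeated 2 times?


Input string: 'foul'
Operation: repeat 2 times
Concatenation: 'foul' + 'foul'
Result: foulfoul


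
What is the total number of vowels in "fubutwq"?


Input string: 'fubutwq'
Operation: count vowels (a, e, i, o, u)
Scan: s[0]='f', s[1]='u' (vowel), s[2]='b', s[3]='u' (vowel), s[4]='t', s[5]='w', s[6]='q'
Vowels found: 2
Result: 2


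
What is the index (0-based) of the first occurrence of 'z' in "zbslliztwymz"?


Input string: 'zbslliztwymz'
Target: 'z'
Scanning left to right: s[0]='z'
First match at index: 0


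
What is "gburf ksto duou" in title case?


Input string: 'gburf ksto duou'
Operation: capitalize first letter of each word
Word transformations: 'gburf'->'Gburf', 'ksto'->'Ksto', 'duou'->'Duou'
Result: Gburf Ksto Duou


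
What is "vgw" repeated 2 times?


Input string: 'vgw'
Operation: repeat 2 times
Concatenation: 'vgw' + 'vgw'
Result: vgwvgw


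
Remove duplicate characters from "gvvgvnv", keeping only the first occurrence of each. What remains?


Input: 'gvvgvnv'
Operation: keep first occurrence of each character
Scan: s[0]='g' new -> keep; s[1]='v' new -> keep; s[2]='v' seen -> skip; s[3]='g' seen -> skip; s[4]='v' seen -> skip; s[5]='n' new -> keep; s[6]='v' seen -> skip
Result: gvn


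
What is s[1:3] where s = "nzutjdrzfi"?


Input string: 'nzutjdrzfi'
Operation: slice [1:3]
Extract characters: s[1]='z', s[2]='u'
Result: zu


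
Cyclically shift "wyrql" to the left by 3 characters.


Input: 'wyrql', shift = 3
Operation: split at index 3 and swap parts
Front part s[0:3] = 'wyr'
Back part s[3:] = 'ql'
Rotated = back + front = 'ql' + 'wyr'
Result: qlwyr


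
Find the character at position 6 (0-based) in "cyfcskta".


Input string: 'cyfcskta'
Operation: get character at index 6
Index mapping: s[0]='c', s[1]='y', s[2]='f', s[3]='c', s[4]='s', s[5]='k', s[6]='t'
Result: 't'


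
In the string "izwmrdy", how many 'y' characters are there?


Input string: 'izwmrdy'
Target character: 'y'
Scan each position: s[6]='y'
Matches found at indices: 6
Total: 1


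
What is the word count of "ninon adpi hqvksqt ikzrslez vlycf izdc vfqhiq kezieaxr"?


Input string: 'ninon adpi hqvksqt ikzrslez vlycf izdc vfqhiq kezieaxr'
Operation: split by spaces
Words found: 'ninon', 'adpi', 'hqvksqt', 'ikzrslez', 'vlycf', 'izdc', 'vfqhiq', 'kezieaxr'
Word count: 8


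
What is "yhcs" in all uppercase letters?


Input string: 'yhcs'
Operation: convert each letter to uppercase
Mapping: 'y'->'Y', 'h'->'H', 'c'->'C', 's'->'S'
Result: YHCS


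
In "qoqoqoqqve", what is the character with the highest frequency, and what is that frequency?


Input: 'qoqoqoqqve'
Operation: tally each character
Counts: 'e':1, 'o':3, 'q':5, 'v':1
Maximum: 'q' appears 5 times


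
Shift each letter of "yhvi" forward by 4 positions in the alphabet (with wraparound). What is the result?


Input: 'yhvi', shift = 4
Operation: for each letter, (position + 4) mod 26
Mapping: 'y'(24+4=28, 28 mod 26=2)->'c', 'h'(7+4=11)->'l', 'v'(21+4=25)->'z', 'i'(8+4=12)->'m'
Result: clzm


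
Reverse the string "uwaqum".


Input string: 'uwaqum'
Operation: reverse character order
Original order: 'u' -> 'w' -> 'a' -> 'q' -> 'u' -> 'm'
Reversed order: 'm' -> 'u' -> 'q' -> 'a' -> 'w' -> 'u'
Result: muqawu


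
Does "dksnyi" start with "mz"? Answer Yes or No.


Input string: 'dksnyi'
Prefix to check: 'mz'
First 2 characters of input: 'dk'
Match: False
Result: No


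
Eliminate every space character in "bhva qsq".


Input string: 'bhva qsq'
Operation: remove all spaces
Words: 'bhva', 'qsq'
Join without spaces: bhvaqsq


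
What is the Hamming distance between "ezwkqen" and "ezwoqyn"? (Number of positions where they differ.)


String 1: 'ezwkqen'
String 2: 'ezwoqyn'
Compare each position: pos 0: 'e'=='e', pos 1: 'z'=='z', pos 2: 'w'=='w', pos 3: 'k'!='o', pos 4: 'q'=='q', pos 5: 'e'!='y', pos 6: 'n'=='n'
Differing positions: 2
Hamming distance: 2


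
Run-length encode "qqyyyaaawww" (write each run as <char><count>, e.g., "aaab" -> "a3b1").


Input: 'qqyyyaaawww'
Operation: identify consecutive runs
Runs: 'qq' -> q2, 'yyy' -> y3, 'aaa' -> a3, 'www' -> w3
Encoded: q2y3a3w3


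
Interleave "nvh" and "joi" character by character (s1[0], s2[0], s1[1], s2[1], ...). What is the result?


String 1: 'nvh'
String 2: 'joi'
Operation: alternate characters
Pairs: 'n'+'j', 'v'+'o', 'h'+'i'
Result: njvohi


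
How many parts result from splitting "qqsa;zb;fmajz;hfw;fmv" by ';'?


Input string: 'qqsa;zb;fmajz;hfw;fmv'
Delimiter: ';'
Split result: 'qqsa', 'zb', 'fmajz', 'hfw', 'fmv'
Number of parts: 5


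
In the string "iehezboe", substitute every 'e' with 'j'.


Input string: 'iehezboe'
Operation: replace 'e' with 'j'
Positions of 'e': 1, 3, 7
After replacement: ijhjzboj


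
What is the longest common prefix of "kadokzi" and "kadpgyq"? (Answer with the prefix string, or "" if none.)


String 1: 'kadokzi'
String 2: 'kadpgyq'
Compare position by position:
pos 0: 'k' vs 'k' match
pos 1: 'a' vs 'a' match
pos 2: 'd' vs 'd' match
pos 3: 'o' vs 'p' differ -> stop
Longest common prefix: "kad" (length 3)


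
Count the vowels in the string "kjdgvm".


Input string: 'kjdgvm'
Operation: count vowels (a, e, i, o, u)
Scan: s[0]='k', s[1]='j', s[2]='d', s[3]='g', s[4]='v', s[5]='m'
Vowels found: 0
Result: 0


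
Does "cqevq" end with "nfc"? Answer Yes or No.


Input string: 'cqevq'
Suffix to check: 'nfc'
Last 3 characters of input: 'evq'
Match: False
Result: No


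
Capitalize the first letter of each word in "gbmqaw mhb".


Input string: 'gbmqaw mhb'
Operation: capitalize first letter of each word
Word transformations: 'gbmqaw'->'Gbmqaw', 'mhb'->'Mhb'
Result: Gbmqaw Mhb


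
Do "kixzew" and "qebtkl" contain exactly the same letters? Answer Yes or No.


String 1: 'kixzew' -> sorted: 'eikwxz'
String 2: 'qebtkl' -> sorted: 'beklqt'
Compare sorted forms: 'eikwxz' != 'beklqt'
Anagram: No


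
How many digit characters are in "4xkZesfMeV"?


Input string: '4xkZesfMeV'
Operation: count digit characters (0-9)
Scan: '4'(digit), 'x', 'k', 'Z', 'e', 's', 'f', 'M', 'e', 'V'
Digits found: 1
Result: 1


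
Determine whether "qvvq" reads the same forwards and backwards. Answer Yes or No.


Input string: 'qvvq'
Reversed: 'qvvq'
Compare pairs: s[0]='q' vs s[3]='q' (match), s[1]='v' vs s[2]='v' (match)
Palindrome: Yes


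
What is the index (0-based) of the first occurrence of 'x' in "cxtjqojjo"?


Input string: 'cxtjqojjo'
Target: 'x'
Scanning left to right: s[0]='c', s[1]='x'
First match at index: 1


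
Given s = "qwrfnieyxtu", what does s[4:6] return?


Input string: 'qwrfnieyxtu'
Operation: slice [4:6]
Extract characters: s[4]='n', s[5]='i'
Result: ni


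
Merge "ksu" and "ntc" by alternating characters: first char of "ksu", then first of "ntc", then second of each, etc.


String 1: 'ksu'
String 2: 'ntc'
Operation: alternate characters
Pairs: 'k'+'n', 's'+'t', 'u'+'c'
Result: knstuc


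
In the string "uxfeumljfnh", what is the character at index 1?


Input string: 'uxfeumljfnh'
Operation: get character at index 1
Index mapping: s[0]='u', s[1]='x'
Result: 'x'


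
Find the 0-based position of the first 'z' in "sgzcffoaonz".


Input string: 'sgzcffoaonz'
Target: 'z'
Scanning left to right: s[0]='s', s[1]='g', s[2]='z'
First match at index: 2


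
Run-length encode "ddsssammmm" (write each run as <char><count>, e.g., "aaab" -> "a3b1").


Input: 'ddsssammmm'
Operation: identify consecutive runs
Runs: 'dd' -> d2, 'sss' -> s3, 'a' -> a1, 'mmmm' -> m4
Encoded: d2s3a1m4


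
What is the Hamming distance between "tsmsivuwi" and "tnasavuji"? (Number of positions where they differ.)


String 1: 'tsmsivuwi'
String 2: 'tnasavuji'
Compare each position: pos 0: 't'=='t', pos 1: 's'!='n', pos 2: 'm'!='a', pos 3: 's'=='s', pos 4: 'i'!='a', pos 5: 'v'=='v', pos 6: 'u'=='u', pos 7: 'w'!='j', pos 8: 'i'=='i'
Differing positions: 4
Hamming distance: 4


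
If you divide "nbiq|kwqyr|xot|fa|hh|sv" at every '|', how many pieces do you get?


Input string: 'nbiq|kwqyr|xot|fa|hh|sv'
Delimiter: '|'
Split result: 'nbiq', 'kwqyr', 'xot', 'fa', 'hh', 'sv'
Number of parts: 6


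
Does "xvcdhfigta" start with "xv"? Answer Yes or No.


Input string: 'xvcdhfigta'
Prefix to check: 'xv'
First 2 characters of input: 'xv'
Match: True
Result: Yes


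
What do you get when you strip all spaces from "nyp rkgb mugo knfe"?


Input string: 'nyp rkgb mugo knfe'
Operation: remove all spaces
Words: 'nyp', 'rkgb', 'mugo', 'knfe'
Join without spaces: nyprkgbmugoknfe


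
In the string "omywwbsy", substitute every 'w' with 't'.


Input string: 'omywwbsy'
Operation: replace 'w' with 't'
Positions of 'w': 3, 4
After replacement: omyttbsy


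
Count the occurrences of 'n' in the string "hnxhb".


Input string: 'hnxhb'
Target character: 'n'
Scan each position: s[1]='n'
Matches found at indices: 1
Total: 1


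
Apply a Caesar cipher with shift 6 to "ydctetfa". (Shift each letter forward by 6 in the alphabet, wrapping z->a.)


Input: 'ydctetfa', shift = 6
Operation: for each letter, (position + 6) mod 26
Mapping: 'y'(24+6=30, 30 mod 26=4)->'e', 'd'(3+6=9)->'j', 'c'(2+6=8)->'i', 't'(19+6=25)->'z', 'e'(4+6=10)->'k', 't'(19+6=25)->'z', 'f'(5+6=11)->'l', 'a'(0+6=6)->'g'
Result: ejizkzlg


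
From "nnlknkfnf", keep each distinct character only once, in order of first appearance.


Input: 'nnlknkfnf'
Operation: keep first occurrence of each character
Scan: s[0]='n' new -> keep; s[1]='n' seen -> skip; s[2]='l' new -> keep; s[3]='k' new -> keep; s[4]='n' seen -> skip; s[5]='k' seen -> skip; s[6]='f' new -> keep; s[7]='n' seen -> skip; s[8]='f' seen -> skip
Result: nlkf


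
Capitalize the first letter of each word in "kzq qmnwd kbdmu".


Input string: 'kzq qmnwd kbdmu'
Operation: capitalize first letter of each word
Word transformations: 'kzq'->'Kzq', 'qmnwd'->'Qmnwd', 'kbdmu'->'Kbdmu'
Result: Kzq Qmnwd Kbdmu


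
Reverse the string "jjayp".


Input string: 'jjayp'
Operation: reverse character order
Original order: 'j' -> 'j' -> 'a' -> 'y' -> 'p'
Reversed order: 'p' -> 'y' -> 'a' -> 'j' -> 'j'
Result: pyajj


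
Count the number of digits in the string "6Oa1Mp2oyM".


Input string: '6Oa1Mp2oyM'
Operation: count digit characters (0-9)
Scan: '6'(digit), 'O', 'a', '1'(digit), 'M', 'p', '2'(digit), 'o', 'y', 'M'
Digits found: 3
Result: 3


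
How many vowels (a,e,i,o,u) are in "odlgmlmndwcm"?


Input string: 'odlgmlmndwcm'
Operation: count vowels (a, e, i, o, u)
Scan: s[0]='o' (vowel), s[1]='d', s[2]='l', s[3]='g', s[4]='m', s[5]='l', s[6]='m', s[7]='n', s[8]='d', s[9]='w', s[10]='c', s[11]='m'
Vowels found: 1
Result: 1


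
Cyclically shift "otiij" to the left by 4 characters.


Input: 'otiij', shift = 4
Operation: split at index 4 and swap parts
Front part s[0:4] = 'otii'
Back part s[4:] = 'j'
Rotated = back + front = 'j' + 'otii'
Result: jotii


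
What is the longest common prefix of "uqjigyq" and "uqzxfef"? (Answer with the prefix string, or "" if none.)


String 1: 'uqjigyq'
String 2: 'uqzxfef'
Compare position by position:
pos 0: 'u' vs 'u' match
pos 1: 'q' vs 'q' match
pos 2: 'j' vs 'z' differ -> stop
Longest common prefix: "uq" (length 2)


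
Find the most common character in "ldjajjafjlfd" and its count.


Input: 'ldjajjafjlfd'
Operation: tally each character
Counts: 'a':2, 'd':2, 'f':2, 'j':4, 'l':2
Maximum: 'j' appears 4 times


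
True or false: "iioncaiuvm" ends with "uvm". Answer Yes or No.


Input string: 'iioncaiuvm'
Suffix to check: 'uvm'
Last 3 characters of input: 'uvm'
Match: True
Result: Yes


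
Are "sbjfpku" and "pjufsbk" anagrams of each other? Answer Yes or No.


String 1: 'sbjfpku' -> sorted: 'bfjkpsu'
String 2: 'pjufsbk' -> sorted: 'bfjkpsu'
Compare sorted forms: 'bfjkpsu' == 'bfjkpsu'
Anagram: Yes


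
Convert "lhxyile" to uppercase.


Input string: 'lhxyile'
Operation: convert each letter to uppercase
Mapping: 'l'->'L', 'h'->'H', 'x'->'X', 'y'->'Y', 'i'->'I', 'l'->'L', 'e'->'E'
Result: LHXYILE


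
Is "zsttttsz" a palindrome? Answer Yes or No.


Input string: 'zsttttsz'
Reversed: 'zsttttsz'
Compare pairs: s[0]='z' vs s[7]='z' (match), s[1]='s' vs s[6]='s' (match), s[2]='t' vs s[5]='t' (match), s[3]='t' vs s[4]='t' (match)
Palindrome: Yes


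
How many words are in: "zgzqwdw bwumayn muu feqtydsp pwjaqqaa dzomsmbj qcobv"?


Input string: 'zgzqwdw bwumayn muu feqtydsp pwjaqqaa dzomsmbj qcobv'
Operation: split by spaces
Words found: 'zgzqwdw', 'bwumayn', 'muu', 'feqtydsp', 'pwjaqqaa', 'dzomsmbj', 'qcobv'
Word count: 7


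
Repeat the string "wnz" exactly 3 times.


Input string: 'wnz'
Operation: repeat 3 times
Concatenation: 'wnz' + 'wnz' + 'wnz'
Result: wnzwnzwnz


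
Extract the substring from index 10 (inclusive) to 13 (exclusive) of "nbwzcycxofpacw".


Input string: 'nbwzcycxofpacw'
Operation: slice [10:13]
Extract characters: s[10]='p', s[11]='a', s[12]='c'
Result: pac


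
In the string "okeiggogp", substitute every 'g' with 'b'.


Input string: 'okeiggogp'
Operation: replace 'g' with 'b'
Positions of 'g': 4, 5, 7
After replacement: okeibbobp


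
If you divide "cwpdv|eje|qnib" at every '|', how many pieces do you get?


Input string: 'cwpdv|eje|qnib'
Delimiter: '|'
Split result: 'cwpdv', 'eje', 'qnib'
Number of parts: 3


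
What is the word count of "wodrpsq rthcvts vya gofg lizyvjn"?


Input string: 'wodrpsq rthcvts vya gofg lizyvjn'
Operation: split by spaces
Words found: 'wodrpsq', 'rthcvts', 'vya', 'gofg', 'lizyvjn'
Word count: 5


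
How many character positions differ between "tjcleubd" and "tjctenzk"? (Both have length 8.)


String 1: 'tjcleubd'
String 2: 'tjctenzk'
Compare each position: pos 0: 't'=='t', pos 1: 'j'=='j', pos 2: 'c'=='c', pos 3: 'l'!='t', pos 4: 'e'=='e', pos 5: 'u'!='n', pos 6: 'b'!='z', pos 7: 'd'!='k'
Differing positions: 4
Hamming distance: 4


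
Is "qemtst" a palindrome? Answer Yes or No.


Input string: 'qemtst'
Reversed: 'tstmeq'
Compare pairs: s[0]='q' vs s[5]='t' (mismatch), s[1]='e' vs s[4]='s' (mismatch), s[2]='m' vs s[3]='t' (mismatch)
Palindrome: No


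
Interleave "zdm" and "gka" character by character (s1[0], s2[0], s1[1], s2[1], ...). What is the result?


String 1: 'zdm'
String 2: 'gka'
Operation: alternate characters
Pairs: 'z'+'g', 'd'+'k', 'm'+'a'
Result: zgdkma


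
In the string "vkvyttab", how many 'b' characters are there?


Input string: 'vkvyttab'
Target character: 'b'
Scan each position: s[7]='b'
Matches found at indices: 7
Total: 1


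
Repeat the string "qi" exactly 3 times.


Input string: 'qi'
Operation: repeat 3 times
Concatenation: 'qi' + 'qi' + 'qi'
Result: qiqiqi


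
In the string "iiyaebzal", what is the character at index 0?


Input string: 'iiyaebzal'
Operation: get character at index 0
Index mapping: s[0]='i'
Result: 'i'


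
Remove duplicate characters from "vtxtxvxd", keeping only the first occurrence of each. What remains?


Input: 'vtxtxvxd'
Operation: keep first occurrence of each character
Scan: s[0]='v' new -> keep; s[1]='t' new -> keep; s[2]='x' new -> keep; s[3]='t' seen -> skip; s[4]='x' seen -> skip; s[5]='v' seen -> skip; s[6]='x' seen -> skip; s[7]='d' new -> keep
Result: vtxd


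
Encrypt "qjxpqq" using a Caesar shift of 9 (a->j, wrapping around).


Input: 'qjxpqq', shift = 9
Operation: for each letter, (position + 9) mod 26
Mapping: 'q'(16+9=25)->'z', 'j'(9+9=18)->'s', 'x'(23+9=32, 32 mod 26=6)->'g', 'p'(15+9=24)->'y', 'q'(16+9=25)->'z', 'q'(16+9=25)->'z'
Result: zsgyzz


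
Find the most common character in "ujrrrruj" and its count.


Input: 'ujrrrruj'
Operation: tally each character
Counts: 'j':2, 'r':4, 'u':2
Maximum: 'r' appears 4 times


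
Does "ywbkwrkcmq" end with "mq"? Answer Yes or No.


Input string: 'ywbkwrkcmq'
Suffix to check: 'mq'
Last 2 characters of input: 'mq'
Match: True
Result: Yes


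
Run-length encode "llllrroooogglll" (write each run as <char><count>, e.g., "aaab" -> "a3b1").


Input: 'llllrroooogglll'
Operation: identify consecutive runs
Runs: 'llll' -> l4, 'rr' -> r2, 'oooo' -> o4, 'gg' -> g2, 'lll' -> l3
Encoded: l4r2o4g2l3


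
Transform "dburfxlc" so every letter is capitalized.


Input string: 'dburfxlc'
Operation: convert each letter to uppercase
Mapping: 'd'->'D', 'b'->'B', 'u'->'U', 'r'->'R', 'f'->'F', 'x'->'X', 'l'->'L', 'c'->'C'
Result: DBURFXLC


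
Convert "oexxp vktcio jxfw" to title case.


Input string: 'oexxp vktcio jxfw'
Operation: capitalize first letter of each word
Word transformations: 'oexxp'->'Oexxp', 'vktcio'->'Vktcio', 'jxfw'->'Jxfw'
Result: Oexxp Vktcio Jxfw


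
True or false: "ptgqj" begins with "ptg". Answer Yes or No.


Input string: 'ptgqj'
Prefix to check: 'ptg'
First 3 characters of input: 'ptg'
Match: True
Result: Yes


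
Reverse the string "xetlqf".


Input string: 'xetlqf'
Operation: reverse character order
Original order: 'x' -> 'e' -> 't' -> 'l' -> 'q' -> 'f'
Reversed order: 'f' -> 'q' -> 'l' -> 't' -> 'e' -> 'x'
Result: fqltex


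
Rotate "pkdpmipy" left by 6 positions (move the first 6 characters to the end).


Input: 'pkdpmipy', shift = 6
Operation: split at index 6 and swap parts
Front part s[0:6] = 'pkdpmi'
Back part s[6:] = 'py'
Rotated = back + front = 'py' + 'pkdpmi'
Result: pypkdpmi


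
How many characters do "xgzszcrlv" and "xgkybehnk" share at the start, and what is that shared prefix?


String 1: 'xgzszcrlv'
String 2: 'xgkybehnk'
Compare position by position:
pos 0: 'x' vs 'x' match
pos 1: 'g' vs 'g' match
pos 2: 'z' vs 'k' differ -> stop
Longest common prefix: "xg" (length 2)


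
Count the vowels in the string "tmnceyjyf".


Input string: 'tmnceyjyf'
Operation: count vowels (a, e, i, o, u)
Scan: s[0]='t', s[1]='m', s[2]='n', s[3]='c', s[4]='e' (vowel), s[5]='y', s[6]='j', s[7]='y', s[8]='f'
Vowels found: 1
Result: 1


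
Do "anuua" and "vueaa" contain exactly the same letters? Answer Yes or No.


String 1: 'anuua' -> sorted: 'aanuu'
String 2: 'vueaa' -> sorted: 'aaeuv'
Compare sorted forms: 'aanuu' != 'aaeuv'
Anagram: No


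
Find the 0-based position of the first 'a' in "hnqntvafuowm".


Input string: 'hnqntvafuowm'
Target: 'a'
Scanning left to right: s[0]='h', s[1]='n', s[2]='q', s[3]='n', s[4]='t', s[5]='v', s[6]='a'
First match at index: 6


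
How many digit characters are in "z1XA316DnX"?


Input string: 'z1XA316DnX'
Operation: count digit characters (0-9)
Scan: 'z', '1'(digit), 'X', 'A', '3'(digit), '1'(digit), '6'(digit), 'D', 'n', 'X'
Digits found: 4
Result: 4


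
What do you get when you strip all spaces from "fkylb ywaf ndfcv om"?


Input string: 'fkylb ywaf ndfcv om'
Operation: remove all spaces
Words: 'fkylb', 'ywaf', 'ndfcv', 'om'
Join without spaces: fkylbywafndfcvom


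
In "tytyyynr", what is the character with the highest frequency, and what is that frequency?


Input: 'tytyyynr'
Operation: tally each character
Counts: 'n':1, 'r':1, 't':2, 'y':4
Maximum: 'y' appears 4 times


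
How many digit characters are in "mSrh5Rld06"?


Input string: 'mSrh5Rld06'
Operation: count digit characters (0-9)
Scan: 'm', 'S', 'r', 'h', '5'(digit), 'R', 'l', 'd', '0'(digit), '6'(digit)
Digits found: 3
Result: 3


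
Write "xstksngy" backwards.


Input string: 'xstksngy'
Operation: reverse character order
Original order: 'x' -> 's' -> 't' -> 'k' -> 's' -> 'n' -> 'g' -> 'y'
Reversed order: 'y' -> 'g' -> 'n' -> 's' -> 'k' -> 't' -> 's' -> 'x'
Result: ygnsktsx


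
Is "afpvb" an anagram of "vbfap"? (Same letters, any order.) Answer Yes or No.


String 1: 'vbfap' -> sorted: 'abfpv'
String 2: 'afpvb' -> sorted: 'abfpv'
Compare sorted forms: 'abfpv' == 'abfpv'
Anagram: Yes


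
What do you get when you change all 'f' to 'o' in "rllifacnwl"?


Input string: 'rllifacnwl'
Operation: replace 'f' with 'o'
Positions of 'f': 4
After replacement: rllioacnwl


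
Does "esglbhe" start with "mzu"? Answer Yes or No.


Input string: 'esglbhe'
Prefix to check: 'mzu'
First 3 characters of input: 'esg'
Match: False
Result: No


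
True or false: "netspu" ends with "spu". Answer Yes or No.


Input string: 'netspu'
Suffix to check: 'spu'
Last 3 characters of input: 'spu'
Match: True
Result: Yes


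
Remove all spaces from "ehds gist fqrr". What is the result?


Input string: 'ehds gist fqrr'
Operation: remove all spaces
Words: 'ehds', 'gist', 'fqrr'
Join without spaces: ehdsgistfqrr


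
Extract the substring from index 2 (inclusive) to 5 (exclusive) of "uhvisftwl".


Input string: 'uhvisftwl'
Operation: slice [2:5]
Extract characters: s[2]='v', s[3]='i', s[4]='s'
Result: vis


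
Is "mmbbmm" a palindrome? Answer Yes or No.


Input string: 'mmbbmm'
Reversed: 'mmbbmm'
Compare pairs: s[0]='m' vs s[5]='m' (match), s[1]='m' vs s[4]='m' (match), s[2]='b' vs s[3]='b' (match)
Palindrome: Yes


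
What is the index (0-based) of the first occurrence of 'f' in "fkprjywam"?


Input string: 'fkprjywam'
Target: 'f'
Scanning left to right: s[0]='f'
First match at index: 0


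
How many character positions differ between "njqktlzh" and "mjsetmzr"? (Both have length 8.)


String 1: 'njqktlzh'
String 2: 'mjsetmzr'
Compare each position: pos 0: 'n'!='m', pos 1: 'j'=='j', pos 2: 'q'!='s', pos 3: 'k'!='e', pos 4: 't'=='t', pos 5: 'l'!='m', pos 6: 'z'=='z', pos 7: 'h'!='r'
Differing positions: 5
Hamming distance: 5


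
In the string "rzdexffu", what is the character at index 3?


Input string: 'rzdexffu'
Operation: get character at index 3
Index mapping: s[0]='r', s[1]='z', s[2]='d', s[3]='e'
Result: 'e'


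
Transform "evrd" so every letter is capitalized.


Input string: 'evrd'
Operation: convert each letter to uppercase
Mapping: 'e'->'E', 'v'->'V', 'r'->'R', 'd'->'D'
Result: EVRD


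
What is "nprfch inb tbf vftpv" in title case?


Input string: 'nprfch inb tbf vftpv'
Operation: capitalize first letter of each word
Word transformations: 'nprfch'->'Nprfch', 'inb'->'Inb', 'tbf'->'Tbf', 'vftpv'->'Vftpv'
Result: Nprfch Inb Tbf Vftpv


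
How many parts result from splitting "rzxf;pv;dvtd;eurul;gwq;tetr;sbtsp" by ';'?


Input string: 'rzxf;pv;dvtd;eurul;gwq;tetr;sbtsp'
Delimiter: ';'
Split result: 'rzxf', 'pv', 'dvtd', 'eurul', 'gwq', 'tetr', 'sbtsp'
Number of parts: 7


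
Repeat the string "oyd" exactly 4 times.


Input string: 'oyd'
Operation: repeat 4 times
Concatenation: 'oyd' + 'oyd' + 'oyd' + 'oyd'
Result: oydoydoydoyd


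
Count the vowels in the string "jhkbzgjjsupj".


Input string: 'jhkbzgjjsupj'
Operation: count vowels (a, e, i, o, u)
Scan: s[0]='j', s[1]='h', s[2]='k', s[3]='b', s[4]='z', s[5]='g', s[6]='j', s[7]='j', s[8]='s', s[9]='u' (vowel), s[10]='p', s[11]='j'
Vowels found: 1
Result: 1


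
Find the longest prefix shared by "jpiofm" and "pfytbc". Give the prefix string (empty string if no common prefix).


String 1: 'jpiofm'
String 2: 'pfytbc'
Compare position by position:
pos 0: 'j' vs 'p' differ -> stop
Longest common prefix: "" (length 0)


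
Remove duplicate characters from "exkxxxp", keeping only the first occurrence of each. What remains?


Input: 'exkxxxp'
Operation: keep first occurrence of each character
Scan: s[0]='e' new -> keep; s[1]='x' new -> keep; s[2]='k' new -> keep; s[3]='x' seen -> skip; s[4]='x' seen -> skip; s[5]='x' seen -> skip; s[6]='p' new -> keep
Result: exkp


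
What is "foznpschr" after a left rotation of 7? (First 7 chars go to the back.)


Input: 'foznpschr', shift = 7
Operation: split at index 7 and swap parts
Front part s[0:7] = 'foznpsc'
Back part s[7:] = 'hr'
Rotated = back + front = 'hr' + 'foznpsc'
Result: hrfoznpsc


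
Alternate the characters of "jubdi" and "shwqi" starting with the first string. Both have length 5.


String 1: 'jubdi'
String 2: 'shwqi'
Operation: alternate characters
Pairs: 'j'+'s', 'u'+'h', 'b'+'w', 'd'+'q', 'i'+'i'
Result: jsuhbwdqii


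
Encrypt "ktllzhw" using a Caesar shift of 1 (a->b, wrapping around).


Input: 'ktllzhw', shift = 1
Operation: for each letter, (position + 1) mod 26
Mapping: 'k'(10+1=11)->'l', 't'(19+1=20)->'u', 'l'(11+1=12)->'m', 'l'(11+1=12)->'m', 'z'(25+1=26, 26 mod 26=0)->'a', 'h'(7+1=8)->'i', 'w'(22+1=23)->'x'
Result: lummaix


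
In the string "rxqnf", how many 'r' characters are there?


Input string: 'rxqnf'
Target character: 'r'
Scan each position: s[0]='r'
Matches found at indices: 0
Total: 1


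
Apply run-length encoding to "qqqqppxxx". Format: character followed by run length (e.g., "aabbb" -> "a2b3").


Input: 'qqqqppxxx'
Operation: identify consecutive runs
Runs: 'qqqq' -> q4, 'pp' -> p2, 'xxx' -> x3
Encoded: q4p2x3


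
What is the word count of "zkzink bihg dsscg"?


Input string: 'zkzink bihg dsscg'
Operation: split by spaces
Words found: 'zkzink', 'bihg', 'dsscg'
Word count: 3


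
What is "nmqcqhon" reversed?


Input string: 'nmqcqhon'
Operation: reverse character order
Original order: 'n' -> 'm' -> 'q' -> 'c' -> 'q' -> 'h' -> 'o' -> 'n'
Reversed order: 'n' -> 'o' -> 'h' -> 'q' -> 'c' -> 'q' -> 'm' -> 'n'
Result: nohqcqmn


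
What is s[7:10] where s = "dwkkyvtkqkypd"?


Input string: 'dwkkyvtkqkypd'
Operation: slice [7:10]
Extract characters: s[7]='k', s[8]='q', s[9]='k'
Result: kqk


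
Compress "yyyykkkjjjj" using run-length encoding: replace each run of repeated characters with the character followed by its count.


Input: 'yyyykkkjjjj'
Operation: identify consecutive runs
Runs: 'yyyy' -> y4, 'kkk' -> k3, 'jjjj' -> j4
Encoded: y4k3j4


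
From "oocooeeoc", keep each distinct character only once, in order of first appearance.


Input: 'oocooeeoc'
Operation: keep first occurrence of each character
Scan: s[0]='o' new -> keep; s[1]='o' seen -> skip; s[2]='c' new -> keep; s[3]='o' seen -> skip; s[4]='o' seen -> skip; s[5]='e' new -> keep; s[6]='e' seen -> skip; s[7]='o' seen -> skip; s[8]='c' seen -> skip
Result: oce


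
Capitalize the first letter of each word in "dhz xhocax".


Input string: 'dhz xhocax'
Operation: capitalize first letter of each word
Word transformations: 'dhz'->'Dhz', 'xhocax'->'Xhocax'
Result: Dhz Xhocax


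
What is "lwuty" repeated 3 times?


Input string: 'lwuty'
Operation: repeat 3 times
Concatenation: 'lwuty' + 'lwuty' + 'lwuty'
Result: lwutylwutylwuty


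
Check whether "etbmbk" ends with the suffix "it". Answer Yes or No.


Input string: 'etbmbk'
Suffix to check: 'it'
Last 2 characters of input: 'bk'
Match: False
Result: No


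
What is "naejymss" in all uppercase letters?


Input string: 'naejymss'
Operation: convert each letter to uppercase
Mapping: 'n'->'N', 'a'->'A', 'e'->'E', 'j'->'J', 'y'->'Y', 'm'->'M', 's'->'S', 's'->'S'
Result: NAEJYMSS


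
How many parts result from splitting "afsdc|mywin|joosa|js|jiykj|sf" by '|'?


Input string: 'afsdc|mywin|joosa|js|jiykj|sf'
Delimiter: '|'
Split result: 'afsdc', 'mywin', 'joosa', 'js', 'jiykj', 'sf'
Number of parts: 6


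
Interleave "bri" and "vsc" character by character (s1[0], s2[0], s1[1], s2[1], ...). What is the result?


String 1: 'bri'
String 2: 'vsc'
Operation: alternate characters
Pairs: 'b'+'v', 'r'+'s', 'i'+'c'
Result: bvrsic


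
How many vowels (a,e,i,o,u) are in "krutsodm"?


Input string: 'krutsodm'
Operation: count vowels (a, e, i, o, u)
Scan: s[0]='k', s[1]='r', s[2]='u' (vowel), s[3]='t', s[4]='s', s[5]='o' (vowel), s[6]='d', s[7]='m'
Vowels found: 2
Result: 2


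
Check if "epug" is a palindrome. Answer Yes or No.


Input string: 'epug'
Reversed: 'gupe'
Compare pairs: s[0]='e' vs s[3]='g' (mismatch), s[1]='p' vs s[2]='u' (mismatch)
Palindrome: No


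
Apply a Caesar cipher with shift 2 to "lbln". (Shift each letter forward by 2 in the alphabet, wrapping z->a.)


Input: 'lbln', shift = 2
Operation: for each letter, (position + 2) mod 26
Mapping: 'l'(11+2=13)->'n', 'b'(1+2=3)->'d', 'l'(11+2=13)->'n', 'n'(13+2=15)->'p'
Result: ndnp


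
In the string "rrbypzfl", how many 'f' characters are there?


Input string: 'rrbypzfl'
Target character: 'f'
Scan each position: s[6]='f'
Matches found at indices: 6
Total: 1


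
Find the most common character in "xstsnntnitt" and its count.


Input: 'xstsnntnitt'
Operation: tally each character
Counts: 'i':1, 'n':3, 's':2, 't':4, 'x':1
Maximum: 't' appears 4 times


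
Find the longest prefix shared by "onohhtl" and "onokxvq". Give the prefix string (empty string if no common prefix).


String 1: 'onohhtl'
String 2: 'onokxvq'
Compare position by position:
pos 0: 'o' vs 'o' match
pos 1: 'n' vs 'n' match
pos 2: 'o' vs 'o' match
pos 3: 'h' vs 'k' differ -> stop
Longest common prefix: "ono" (length 3)


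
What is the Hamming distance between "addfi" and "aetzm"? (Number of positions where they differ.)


String 1: 'addfi'
String 2: 'aetzm'
Compare each position: pos 0: 'a'=='a', pos 1: 'd'!='e', pos 2: 'd'!='t', pos 3: 'f'!='z', pos 4: 'i'!='m'
Differing positions: 4
Hamming distance: 4


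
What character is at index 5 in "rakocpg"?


Input string: 'rakocpg'
Operation: get character at index 5
Index mapping: s[0]='r', s[1]='a', s[2]='k', s[3]='o', s[4]='c', s[5]='p'
Result: 'p'


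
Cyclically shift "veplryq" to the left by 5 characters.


Input: 'veplryq', shift = 5
Operation: split at index 5 and swap parts
Front part s[0:5] = 'veplr'
Back part s[5:] = 'yq'
Rotated = back + front = 'yq' + 'veplr'
Result: yqveplr


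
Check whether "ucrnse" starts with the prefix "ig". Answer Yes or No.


Input string: 'ucrnse'
Prefix to check: 'ig'
First 2 characters of input: 'uc'
Match: False
Result: No


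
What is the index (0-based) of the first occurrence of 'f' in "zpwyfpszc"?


Input string: 'zpwyfpszc'
Target: 'f'
Scanning left to right: s[0]='z', s[1]='p', s[2]='w', s[3]='y', s[4]='f'
First match at index: 4


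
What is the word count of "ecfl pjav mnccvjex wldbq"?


Input string: 'ecfl pjav mnccvjex wldbq'
Operation: split by spaces
Words found: 'ecfl', 'pjav', 'mnccvjex', 'wldbq'
Word count: 4


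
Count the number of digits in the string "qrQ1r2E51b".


Input string: 'qrQ1r2E51b'
Operation: count digit characters (0-9)
Scan: 'q', 'r', 'Q', '1'(digit), 'r', '2'(digit), 'E', '5'(digit), '1'(digit), 'b'
Digits found: 4
Result: 4


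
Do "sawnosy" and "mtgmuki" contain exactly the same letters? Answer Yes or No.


String 1: 'sawnosy' -> sorted: 'anosswy'
String 2: 'mtgmuki' -> sorted: 'gikmmtu'
Compare sorted forms: 'anosswy' != 'gikmmtu'
Anagram: No


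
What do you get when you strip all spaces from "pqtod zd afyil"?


Input string: 'pqtod zd afyil'
Operation: remove all spaces
Words: 'pqtod', 'zd', 'afyil'
Join without spaces: pqtodzdafyil


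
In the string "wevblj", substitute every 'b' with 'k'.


Input string: 'wevblj'
Operation: replace 'b' with 'k'
Positions of 'b': 3
After replacement: wevklj


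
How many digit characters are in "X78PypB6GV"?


Input string: 'X78PypB6GV'
Operation: count digit characters (0-9)
Scan: 'X', '7'(digit), '8'(digit), 'P', 'y', 'p', 'B', '6'(digit), 'G', 'V'
Digits found: 3
Result: 3


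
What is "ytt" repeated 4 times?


Input string: 'ytt'
Operation: repeat 4 times
Concatenation: 'ytt' + 'ytt' + 'ytt' + 'ytt'
Result: yttyttyttytt


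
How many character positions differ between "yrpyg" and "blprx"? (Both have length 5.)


String 1: 'yrpyg'
String 2: 'blprx'
Compare each position: pos 0: 'y'!='b', pos 1: 'r'!='l', pos 2: 'p'=='p', pos 3: 'y'!='r', pos 4: 'g'!='x'
Differing positions: 4
Hamming distance: 4


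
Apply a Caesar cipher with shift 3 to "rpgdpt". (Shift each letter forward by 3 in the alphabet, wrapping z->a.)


Input: 'rpgdpt', shift = 3
Operation: for each letter, (position + 3) mod 26
Mapping: 'r'(17+3=20)->'u', 'p'(15+3=18)->'s', 'g'(6+3=9)->'j', 'd'(3+3=6)->'g', 'p'(15+3=18)->'s', 't'(19+3=22)->'w'
Result: usjgsw


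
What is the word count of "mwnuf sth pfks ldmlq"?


Input string: 'mwnuf sth pfks ldmlq'
Operation: split by spaces
Words found: 'mwnuf', 'sth', 'pfks', 'ldmlq'
Word count: 4


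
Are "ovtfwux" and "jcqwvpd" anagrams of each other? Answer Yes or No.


String 1: 'ovtfwux' -> sorted: 'fotuvwx'
String 2: 'jcqwvpd' -> sorted: 'cdjpqvw'
Compare sorted forms: 'fotuvwx' != 'cdjpqvw'
Anagram: No


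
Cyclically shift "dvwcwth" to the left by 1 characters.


Input: 'dvwcwth', shift = 1
Operation: split at index 1 and swap parts
Front part s[0:1] = 'd'
Back part s[1:] = 'vwcwth'
Rotated = back + front = 'vwcwth' + 'd'
Result: vwcwthd


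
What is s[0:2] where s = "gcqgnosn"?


Input string: 'gcqgnosn'
Operation: slice [0:2]
Extract characters: s[0]='g', s[1]='c'
Result: gc


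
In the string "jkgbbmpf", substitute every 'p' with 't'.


Input string: 'jkgbbmpf'
Operation: replace 'p' with 't'
Positions of 'p': 6
After replacement: jkgbbmtf


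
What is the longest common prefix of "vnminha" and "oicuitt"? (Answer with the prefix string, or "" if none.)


String 1: 'vnminha'
String 2: 'oicuitt'
Compare position by position:
pos 0: 'v' vs 'o' differ -> stop
Longest common prefix: "" (length 0)


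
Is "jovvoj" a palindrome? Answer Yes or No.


Input string: 'jovvoj'
Reversed: 'jovvoj'
Compare pairs: s[0]='j' vs s[5]='j' (match), s[1]='o' vs s[4]='o' (match), s[2]='v' vs s[3]='v' (match)
Palindrome: Yes


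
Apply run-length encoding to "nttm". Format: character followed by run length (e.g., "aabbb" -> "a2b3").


Input: 'nttm'
Operation: identify consecutive runs
Runs: 'n' -> n1, 'tt' -> t2, 'm' -> m1
Encoded: n1t2m1


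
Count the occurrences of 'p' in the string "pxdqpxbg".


Input string: 'pxdqpxbg'
Target character: 'p'
Scan each position: s[0]='p', s[4]='p'
Matches found at indices: 0, 4
Total: 2


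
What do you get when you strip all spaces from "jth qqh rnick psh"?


Input string: 'jth qqh rnick psh'
Operation: remove all spaces
Words: 'jth', 'qqh', 'rnick', 'psh'
Join without spaces: jthqqhrnickpsh


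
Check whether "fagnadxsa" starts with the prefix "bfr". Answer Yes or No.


Input string: 'fagnadxsa'
Prefix to check: 'bfr'
First 3 characters of input: 'fag'
Match: False
Result: No


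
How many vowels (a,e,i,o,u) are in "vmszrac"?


Input string: 'vmszrac'
Operation: count vowels (a, e, i, o, u)
Scan: s[0]='v', s[1]='m', s[2]='s', s[3]='z', s[4]='r', s[5]='a' (vowel), s[6]='c'
Vowels found: 1
Result: 1


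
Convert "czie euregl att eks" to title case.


Input string: 'czie euregl att eks'
Operation: capitalize first letter of each word
Word transformations: 'czie'->'Czie', 'euregl'->'Euregl', 'att'->'Att', 'eks'->'Eks'
Result: Czie Euregl Att Eks


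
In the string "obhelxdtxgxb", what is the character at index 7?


Input string: 'obhelxdtxgxb'
Operation: get character at index 7
Index mapping: s[0]='o', s[1]='b', s[2]='h', s[3]='e', s[4]='l', s[5]='x', s[6]='d', s[7]='t'
Result: 't'


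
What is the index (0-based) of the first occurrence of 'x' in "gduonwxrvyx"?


Input string: 'gduonwxrvyx'
Target: 'x'
Scanning left to right: s[0]='g', s[1]='d', s[2]='u', s[3]='o', s[4]='n', s[5]='w', s[6]='x'
First match at index: 6


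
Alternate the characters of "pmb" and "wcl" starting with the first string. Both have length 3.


String 1: 'pmb'
String 2: 'wcl'
Operation: alternate characters
Pairs: 'p'+'w', 'm'+'c', 'b'+'l'
Result: pwmcbl


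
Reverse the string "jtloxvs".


Input string: 'jtloxvs'
Operation: reverse character order
Original order: 'j' -> 't' -> 'l' -> 'o' -> 'x' -> 'v' -> 's'
Reversed order: 's' -> 'v' -> 'x' -> 'o' -> 'l' -> 't' -> 'j'
Result: svxoltj


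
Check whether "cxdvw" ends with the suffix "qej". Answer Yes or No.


Input string: 'cxdvw'
Suffix to check: 'qej'
Last 3 characters of input: 'dvw'
Match: False
Result: No


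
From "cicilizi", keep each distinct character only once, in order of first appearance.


Input: 'cicilizi'
Operation: keep first occurrence of each character
Scan: s[0]='c' new -> keep; s[1]='i' new -> keep; s[2]='c' seen -> skip; s[3]='i' seen -> skip; s[4]='l' new -> keep; s[5]='i' seen -> skip; s[6]='z' new -> keep; s[7]='i' seen -> skip
Result: cilz


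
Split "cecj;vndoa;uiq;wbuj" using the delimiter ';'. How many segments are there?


Input string: 'cecj;vndoa;uiq;wbuj'
Delimiter: ';'
Split result: 'cecj', 'vndoa', 'uiq', 'wbuj'
Number of parts: 4
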